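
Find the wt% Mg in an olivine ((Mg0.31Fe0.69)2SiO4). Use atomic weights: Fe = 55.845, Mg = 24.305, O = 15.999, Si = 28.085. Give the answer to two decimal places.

Formula mass = 0.62*24.305 + 1.38*55.845 + 1*28.085 + 4*15.999 = 184.216 g/mol, of which 15.069 g is Mg.
So Mg makes up 15.069/184.216 = 0.0818 of the mass, i.e. 8.18%.

8.18 wt%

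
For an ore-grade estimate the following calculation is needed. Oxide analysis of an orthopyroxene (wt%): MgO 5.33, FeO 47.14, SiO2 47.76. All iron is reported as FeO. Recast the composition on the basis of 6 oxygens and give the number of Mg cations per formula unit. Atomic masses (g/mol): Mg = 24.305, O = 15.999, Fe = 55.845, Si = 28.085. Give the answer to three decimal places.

MgO (M=40.304): mol = 0.13224; Mg = 0.13224, O = 0.13224.
FeO (M=71.844): mol = 0.65614; Fe = 0.65614, O = 0.65614.
SiO2 (M=60.083): mol = 0.79490; Si = 0.79490, O = 1.58980.
ΣO = 2.37818; factor = 6/ΣO = 2.52294.
Mg apfu = 0.13224 × 2.52294 = 0.334.

0.334 Mg apfu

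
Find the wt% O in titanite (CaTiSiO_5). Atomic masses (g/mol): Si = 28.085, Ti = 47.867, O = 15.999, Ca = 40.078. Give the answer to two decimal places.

40.81 wt%

M(CaTiSiO_5) = 196.025 g/mol.
O contributes 5 × 15.999 = 79.995 g per mole.
79.995/196.025 = 0.4081 → 40.81%.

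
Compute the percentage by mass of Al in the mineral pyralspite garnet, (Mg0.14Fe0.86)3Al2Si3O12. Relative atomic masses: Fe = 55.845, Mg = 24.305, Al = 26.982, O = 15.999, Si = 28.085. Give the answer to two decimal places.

Formula mass = 0.42·24.305 + 2.58·55.845 + 2·26.982 + 3·28.085 + 12·15.999 = 484.495 g/mol, of which 53.964 g is Al.
So Al makes up 53.964/484.495 = 0.1114 of the mass, i.e. 11.14%.

11.14 mass %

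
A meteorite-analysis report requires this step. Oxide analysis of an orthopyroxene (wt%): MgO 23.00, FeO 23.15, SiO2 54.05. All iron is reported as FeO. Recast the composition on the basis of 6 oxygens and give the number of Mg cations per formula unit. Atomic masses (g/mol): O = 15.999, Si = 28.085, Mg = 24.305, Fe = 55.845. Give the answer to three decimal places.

23.00 wt% MgO ÷ 40.304 g/mol = 0.57066 mol, giving 0.57066 Mg and 0.57066 O.
23.15 wt% FeO ÷ 71.844 g/mol = 0.32223 mol, giving 0.32223 Fe and 0.32223 O.
54.05 wt% SiO2 ÷ 60.083 g/mol = 0.89959 mol, giving 0.89959 Si and 1.79918 O.
Oxygen sums to 2.69207; scaling by 6/2.69207 = 2.22877 puts the formula on 6 O.
Mg: 0.57066 × 2.22877 = 1.272 atoms per formula unit.

1.272 Mg apfu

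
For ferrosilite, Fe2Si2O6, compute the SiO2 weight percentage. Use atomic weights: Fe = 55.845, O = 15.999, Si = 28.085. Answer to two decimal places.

45.54 wt%

M(Fe2Si2O6) = 263.854 g/mol; M(SiO2) = 60.083 g/mol.
Moles SiO2 per formula unit = 2 Si ÷ 1 = 2.0000.
SiO2 fraction = (2.0000 × 60.083) / 263.854 = 120.166/263.854 = 0.4554.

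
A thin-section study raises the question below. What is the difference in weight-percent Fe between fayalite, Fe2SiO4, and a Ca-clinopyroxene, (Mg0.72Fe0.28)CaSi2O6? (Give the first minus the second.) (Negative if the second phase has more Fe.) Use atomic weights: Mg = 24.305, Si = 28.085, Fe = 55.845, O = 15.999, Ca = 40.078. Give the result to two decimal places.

M(Fe2SiO4) = 203.771 g/mol, so wt% Fe = 111.690/203.771 × 100 = 54.81%.
M((Mg0.72Fe0.28)CaSi2O6) = 225.378 g/mol, so wt% Fe = 15.637/225.378 × 100 = 6.94%.
54.81 − 6.94 = 47.87 pp.

47.87 percentage points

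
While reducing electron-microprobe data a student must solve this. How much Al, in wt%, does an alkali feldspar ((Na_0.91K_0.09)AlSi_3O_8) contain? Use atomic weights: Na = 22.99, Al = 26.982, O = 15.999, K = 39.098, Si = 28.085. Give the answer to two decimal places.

10.23 wt%

M((Na_0.91K_0.09)AlSi_3O_8) = 263.669 g/mol.
Al contributes 1 × 26.982 = 26.982 g per mole.
26.982/263.669 = 0.1023 → 10.23%.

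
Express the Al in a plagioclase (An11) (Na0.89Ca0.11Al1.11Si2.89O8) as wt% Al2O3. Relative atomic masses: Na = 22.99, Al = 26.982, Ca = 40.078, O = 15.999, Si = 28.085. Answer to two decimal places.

M(Na0.89Ca0.11Al1.11Si2.89O8) = 263.977 g/mol; M(Al2O3) = 101.961 g/mol.
Moles Al2O3 per formula unit = 1.11 Al ÷ 2 = 0.5550.
Al2O3 fraction = (0.5550 × 101.961) / 263.977 = 56.588/263.977 = 0.2144.

21.44 wt%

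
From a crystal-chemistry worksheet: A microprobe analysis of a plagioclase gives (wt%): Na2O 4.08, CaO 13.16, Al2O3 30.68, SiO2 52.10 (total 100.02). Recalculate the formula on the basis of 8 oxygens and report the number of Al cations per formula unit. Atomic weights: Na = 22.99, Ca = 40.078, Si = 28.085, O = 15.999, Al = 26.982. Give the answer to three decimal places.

1.639 Al apfu

Na2O (M=61.979): mol = 0.06583; Na = 0.13166, O = 0.06583.
CaO (M=56.077): mol = 0.23468; Ca = 0.23468, O = 0.23468.
Al2O3 (M=101.961): mol = 0.30090; Al = 0.60180, O = 0.90270.
SiO2 (M=60.083): mol = 0.86713; Si = 0.86713, O = 1.73426.
ΣO = 2.93747; factor = 8/ΣO = 2.72343.
Al apfu = 0.60180 × 2.72343 = 1.639.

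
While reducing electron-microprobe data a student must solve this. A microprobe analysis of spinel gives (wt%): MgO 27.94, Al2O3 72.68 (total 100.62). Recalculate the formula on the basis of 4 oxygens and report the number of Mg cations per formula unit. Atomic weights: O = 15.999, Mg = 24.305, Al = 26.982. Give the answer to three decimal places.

0.979 Mg apfu

MgO: 27.94/40.304 = 0.69323 mol → 0.69323 mol Mg, 0.69323 mol O.
Al2O3: 72.68/101.961 = 0.71282 mol → 1.42564 mol Al, 2.13846 mol O.
Total oxygen = 2.83169 mol. Normalization factor = 4/2.83169 = 1.41258.
Mg per 4 O = 0.69323 × 1.41258 = 0.979.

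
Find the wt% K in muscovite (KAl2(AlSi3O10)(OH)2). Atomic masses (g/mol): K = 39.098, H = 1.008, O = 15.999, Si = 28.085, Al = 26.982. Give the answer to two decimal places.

9.82 weight percent

Formula mass = 1×39.098 + 3×26.982 + 3×28.085 + 12×15.999 + 2×1.008 = 398.303 g/mol, of which 39.098 g is K.
So K makes up 39.098/398.303 = 0.0982 of the mass, i.e. 9.82%.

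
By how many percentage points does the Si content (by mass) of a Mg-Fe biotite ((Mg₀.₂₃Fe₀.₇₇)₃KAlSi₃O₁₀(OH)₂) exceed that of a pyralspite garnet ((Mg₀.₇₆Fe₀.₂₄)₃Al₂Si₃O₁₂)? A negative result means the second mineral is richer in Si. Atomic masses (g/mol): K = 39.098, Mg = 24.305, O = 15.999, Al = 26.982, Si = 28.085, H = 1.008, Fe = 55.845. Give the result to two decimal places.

Si in (Mg₀.₂₃Fe₀.₇₇)₃KAlSi₃O₁₀(OH)₂: molar mass 490.111 g/mol; 3×28.085 = 84.255 g → 17.19 wt%.
Si in (Mg₀.₇₆Fe₀.₂₄)₃Al₂Si₃O₁₂: molar mass 425.831 g/mol; 3×28.085 = 84.255 g → 19.79 wt%.
Difference = 17.19 − 19.79 = -2.60 percentage points.

-2.60 percentage points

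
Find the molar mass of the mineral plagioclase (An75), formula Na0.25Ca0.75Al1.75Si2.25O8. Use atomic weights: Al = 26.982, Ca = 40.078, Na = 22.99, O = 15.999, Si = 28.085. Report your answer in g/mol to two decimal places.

M = 0.25(22.99) + 0.75(40.078) + 1.75(26.982) + 2.25(28.085) + 8(15.999)

274.21 g/mol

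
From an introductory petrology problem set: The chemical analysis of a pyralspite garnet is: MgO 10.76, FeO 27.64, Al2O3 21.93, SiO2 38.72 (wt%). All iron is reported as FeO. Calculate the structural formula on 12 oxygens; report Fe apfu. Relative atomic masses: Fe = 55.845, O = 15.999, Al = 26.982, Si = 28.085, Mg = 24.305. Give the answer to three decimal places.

MgO: 10.76/40.304 = 0.26697 mol → 0.26697 mol Mg, 0.26697 mol O.
FeO: 27.64/71.844 = 0.38472 mol → 0.38472 mol Fe, 0.38472 mol O.
Al2O3: 21.93/101.961 = 0.21508 mol → 0.43016 mol Al, 0.64524 mol O.
SiO2: 38.72/60.083 = 0.64444 mol → 0.64444 mol Si, 1.28888 mol O.
Total oxygen = 2.58581 mol. Normalization factor = 12/2.58581 = 4.64071.
Fe per 12 O = 0.38472 × 4.64071 = 1.785.

1.785 Fe apfu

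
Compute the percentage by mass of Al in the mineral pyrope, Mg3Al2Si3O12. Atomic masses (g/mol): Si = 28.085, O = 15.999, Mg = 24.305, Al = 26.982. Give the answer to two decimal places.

13.39 wt%

M(Mg3Al2Si3O12) = 403.122 g/mol.
Al contributes 2 × 26.982 = 53.964 g per mole.
53.964/403.122 = 0.1339 → 13.39%.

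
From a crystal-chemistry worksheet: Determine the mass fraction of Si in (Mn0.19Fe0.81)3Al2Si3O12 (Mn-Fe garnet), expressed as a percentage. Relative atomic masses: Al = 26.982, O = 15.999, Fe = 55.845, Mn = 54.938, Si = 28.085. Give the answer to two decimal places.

Molar mass of (Mn0.19Fe0.81)3Al2Si3O12: 0.57·54.938 + 2.43·55.845 + 2·26.982 + 3·28.085 + 12·15.999 = 497.225 g/mol.
Mass of Si per formula unit: 3 × 28.085 = 84.255 g.
Weight fraction Si = 84.255 / 497.225 = 0.1695.

16.95 weight percent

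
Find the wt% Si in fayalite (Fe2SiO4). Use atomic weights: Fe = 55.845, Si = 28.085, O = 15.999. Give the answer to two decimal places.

13.78 mass %

Formula mass = 2·55.845 + 1·28.085 + 4·15.999 = 203.771 g/mol, of which 28.085 g is Si.
So Si makes up 28.085/203.771 = 0.1378 of the mass, i.e. 13.78%.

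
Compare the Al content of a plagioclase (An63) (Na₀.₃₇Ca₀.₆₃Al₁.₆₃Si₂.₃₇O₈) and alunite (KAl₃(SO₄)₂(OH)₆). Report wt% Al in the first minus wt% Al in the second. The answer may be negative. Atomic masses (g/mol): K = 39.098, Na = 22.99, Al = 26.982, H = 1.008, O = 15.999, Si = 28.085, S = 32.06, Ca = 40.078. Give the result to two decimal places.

-3.39 percentage points

Al in Na₀.₃₇Ca₀.₆₃Al₁.₆₃Si₂.₃₇O₈: molar mass 272.290 g/mol; 1.63×26.982 = 43.981 g → 16.15 wt%.
Al in KAl₃(SO₄)₂(OH)₆: molar mass 414.198 g/mol; 3×26.982 = 80.946 g → 19.54 wt%.
Difference = 16.15 − 19.54 = -3.39 percentage points.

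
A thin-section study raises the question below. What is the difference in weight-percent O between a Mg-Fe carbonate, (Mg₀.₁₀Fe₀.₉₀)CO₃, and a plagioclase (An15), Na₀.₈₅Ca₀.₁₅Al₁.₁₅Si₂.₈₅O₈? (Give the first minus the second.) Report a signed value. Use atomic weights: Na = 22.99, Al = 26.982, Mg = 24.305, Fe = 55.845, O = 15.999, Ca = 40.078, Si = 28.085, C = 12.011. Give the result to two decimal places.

First mineral: 47.997 g O in 112.699 g formula = 42.59 wt% O.
Second mineral: 127.992 g O in 264.617 g formula = 48.37 wt% O.
42.59% − 48.37% gives a difference of -5.78 percentage points.

-5.78 percentage points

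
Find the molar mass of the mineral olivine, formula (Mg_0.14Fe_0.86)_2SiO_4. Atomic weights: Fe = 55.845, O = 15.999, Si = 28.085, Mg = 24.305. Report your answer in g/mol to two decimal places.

194.94 g/mol

M = 0.28(24.305) + 1.72(55.845) + 1(28.085) + 4(15.999)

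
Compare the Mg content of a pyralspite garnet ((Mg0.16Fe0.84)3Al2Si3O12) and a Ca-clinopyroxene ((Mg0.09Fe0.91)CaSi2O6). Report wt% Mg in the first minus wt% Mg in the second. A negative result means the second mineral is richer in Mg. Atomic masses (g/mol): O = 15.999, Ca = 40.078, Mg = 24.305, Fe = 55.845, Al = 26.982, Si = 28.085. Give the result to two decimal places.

First mineral: 11.666 g Mg in 482.603 g formula = 2.42 wt% Mg.
Second mineral: 2.187 g Mg in 245.248 g formula = 0.89 wt% Mg.
2.42% − 0.89% gives a difference of 1.53 percentage points.

1.53 percentage points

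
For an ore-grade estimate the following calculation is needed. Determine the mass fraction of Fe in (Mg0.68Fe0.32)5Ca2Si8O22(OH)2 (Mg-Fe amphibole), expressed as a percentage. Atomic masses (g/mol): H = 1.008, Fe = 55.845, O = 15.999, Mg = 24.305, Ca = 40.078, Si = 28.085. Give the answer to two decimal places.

Formula mass = 3.40·24.305 + 1.60·55.845 + 2·40.078 + 8·28.085 + 24·15.999 + 2·1.008 = 862.817 g/mol, of which 89.352 g is Fe.
So Fe makes up 89.352/862.817 = 0.1036 of the mass, i.e. 10.36%.

10.36 weight percent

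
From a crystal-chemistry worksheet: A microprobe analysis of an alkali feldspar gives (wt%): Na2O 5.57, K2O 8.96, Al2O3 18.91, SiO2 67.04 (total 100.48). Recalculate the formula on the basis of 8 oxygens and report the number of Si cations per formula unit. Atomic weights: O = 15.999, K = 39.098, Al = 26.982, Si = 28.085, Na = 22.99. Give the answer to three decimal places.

3.003 Si apfu

5.57 wt% Na2O ÷ 61.979 g/mol = 0.08987 mol, giving 0.17974 Na and 0.08987 O.
8.96 wt% K2O ÷ 94.195 g/mol = 0.09512 mol, giving 0.19024 K and 0.09512 O.
18.91 wt% Al2O3 ÷ 101.961 g/mol = 0.18546 mol, giving 0.37092 Al and 0.55638 O.
67.04 wt% SiO2 ÷ 60.083 g/mol = 1.11579 mol, giving 1.11579 Si and 2.23158 O.
Oxygen sums to 2.97295; scaling by 8/2.97295 = 2.69093 puts the formula on 8 O.
Si: 1.11579 × 2.69093 = 3.003 atoms per formula unit.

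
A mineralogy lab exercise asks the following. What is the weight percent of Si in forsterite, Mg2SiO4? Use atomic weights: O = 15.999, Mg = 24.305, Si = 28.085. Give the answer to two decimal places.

M(Mg2SiO4) = 140.691 g/mol.
Si contributes 1 × 28.085 = 28.085 g per mole.
28.085/140.691 = 0.1996 → 19.96%.

19.96 wt%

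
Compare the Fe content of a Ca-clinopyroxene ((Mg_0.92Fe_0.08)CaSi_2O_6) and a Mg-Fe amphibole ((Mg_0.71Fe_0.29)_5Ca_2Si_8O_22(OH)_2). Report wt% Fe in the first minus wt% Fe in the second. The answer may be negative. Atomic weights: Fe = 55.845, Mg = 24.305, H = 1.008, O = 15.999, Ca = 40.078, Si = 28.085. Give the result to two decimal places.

-7.40 percentage points

First mineral: 4.468 g Fe in 219.070 g formula = 2.04 wt% Fe.
Second mineral: 80.975 g Fe in 858.086 g formula = 9.44 wt% Fe.
2.04% − 9.44% gives a difference of -7.40 percentage points.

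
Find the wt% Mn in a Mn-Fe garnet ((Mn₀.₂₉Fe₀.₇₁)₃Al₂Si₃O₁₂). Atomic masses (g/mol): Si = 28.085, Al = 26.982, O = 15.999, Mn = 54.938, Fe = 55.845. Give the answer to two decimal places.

Molar mass of (Mn₀.₂₉Fe₀.₇₁)₃Al₂Si₃O₁₂: 0.87×54.938 + 2.13×55.845 + 2×26.982 + 3×28.085 + 12×15.999 = 496.953 g/mol.
Mass of Mn per formula unit: 0.87 × 54.938 = 47.796 g.
Weight fraction Mn = 47.796 / 496.953 = 0.0962.

9.62 weight percent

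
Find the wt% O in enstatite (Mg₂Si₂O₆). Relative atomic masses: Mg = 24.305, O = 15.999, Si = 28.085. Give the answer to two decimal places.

M(Mg₂Si₂O₆) = 200.774 g/mol.
O contributes 6 × 15.999 = 95.994 g per mole.
95.994/200.774 = 0.4781 → 47.81%.

47.81 wt%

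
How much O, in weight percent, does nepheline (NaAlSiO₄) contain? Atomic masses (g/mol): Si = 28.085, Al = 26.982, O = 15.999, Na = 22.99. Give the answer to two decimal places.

45.05 weight percent

Molar mass of NaAlSiO₄: 1×22.99 + 1×26.982 + 1×28.085 + 4×15.999 = 142.053 g/mol.
Mass of O per formula unit: 4 × 15.999 = 63.996 g.
Weight fraction O = 63.996 / 142.053 = 0.4505.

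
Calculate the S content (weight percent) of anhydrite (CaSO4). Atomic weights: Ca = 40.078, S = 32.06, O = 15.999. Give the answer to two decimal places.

23.55 weight percent

Formula mass = 1·40.078 + 1·32.06 + 4·15.999 = 136.134 g/mol, of which 32.060 g is S.
So S makes up 32.060/136.134 = 0.2355 of the mass, i.e. 23.55%.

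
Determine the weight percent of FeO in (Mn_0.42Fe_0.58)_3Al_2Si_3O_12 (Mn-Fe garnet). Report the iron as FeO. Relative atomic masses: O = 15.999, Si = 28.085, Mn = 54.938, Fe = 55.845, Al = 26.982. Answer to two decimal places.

25.17 wt%

Molar mass of (Mn_0.42Fe_0.58)_3Al_2Si_3O_12 = 1.26*54.938 + 1.74*55.845 + 2*26.982 + 3*28.085 + 12*15.999 = 496.599 g/mol.
Each formula unit contains 1.74 Fe, equivalent to 1.74/1 = 1.7400 mol FeO.
M(FeO) = 1×55.845 + 1×15.999 = 71.844 g/mol.
Mass of FeO per formula unit = 1.7400 × 71.844 = 125.009 g.
FeO wt% = 125.009 / 496.599 × 100 = 25.17%.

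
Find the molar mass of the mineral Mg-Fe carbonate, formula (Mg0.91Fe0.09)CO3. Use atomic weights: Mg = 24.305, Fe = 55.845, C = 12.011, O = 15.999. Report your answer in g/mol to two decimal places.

87.15 g/mol

The formula mass is the sum 0.91·24.305 + 0.09·55.845 + 1·12.011 + 3·15.999.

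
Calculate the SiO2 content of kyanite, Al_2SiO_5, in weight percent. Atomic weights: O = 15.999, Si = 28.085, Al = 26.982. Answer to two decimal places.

M(Al_2SiO_5) = 162.044 g/mol; M(SiO2) = 60.083 g/mol.
Moles SiO2 per formula unit = 1 Si ÷ 1 = 1.0000.
SiO2 fraction = (1.0000 × 60.083) / 162.044 = 60.083/162.044 = 0.3708.

37.08 wt%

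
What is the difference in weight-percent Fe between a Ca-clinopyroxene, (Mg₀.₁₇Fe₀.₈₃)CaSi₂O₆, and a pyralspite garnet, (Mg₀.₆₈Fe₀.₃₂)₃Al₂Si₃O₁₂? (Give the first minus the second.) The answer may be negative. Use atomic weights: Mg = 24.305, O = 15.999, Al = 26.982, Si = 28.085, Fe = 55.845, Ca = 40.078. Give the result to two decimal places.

First mineral: 46.351 g Fe in 242.725 g formula = 19.10 wt% Fe.
Second mineral: 53.611 g Fe in 433.400 g formula = 12.37 wt% Fe.
19.10% − 12.37% gives a difference of 6.73 percentage points.

6.73 percentage points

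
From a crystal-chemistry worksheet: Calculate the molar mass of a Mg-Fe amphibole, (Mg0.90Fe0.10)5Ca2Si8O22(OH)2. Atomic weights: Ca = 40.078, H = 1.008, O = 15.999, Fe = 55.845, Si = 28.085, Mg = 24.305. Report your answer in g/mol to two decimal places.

828.12 g/mol

Mg: 4.50 × 24.305 = 109.3725
Fe: 0.50 × 55.845 = 27.9225
Ca: 2 × 40.078 = 80.1560
Si: 8 × 28.085 = 224.6800
O: 24 × 15.999 = 383.9760
H: 2 × 1.008 = 2.0160
Summing the contributions gives the formula mass.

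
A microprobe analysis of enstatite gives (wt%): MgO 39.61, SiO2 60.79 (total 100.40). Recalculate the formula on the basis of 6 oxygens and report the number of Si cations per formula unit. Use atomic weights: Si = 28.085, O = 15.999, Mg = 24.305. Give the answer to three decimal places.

MgO: 39.61/40.304 = 0.98278 mol → 0.98278 mol Mg, 0.98278 mol O.
SiO2: 60.79/60.083 = 1.01177 mol → 1.01177 mol Si, 2.02354 mol O.
Total oxygen = 3.00632 mol. Normalization factor = 6/3.00632 = 1.99580.
Si per 6 O = 1.01177 × 1.99580 = 2.019.

2.019 Si apfu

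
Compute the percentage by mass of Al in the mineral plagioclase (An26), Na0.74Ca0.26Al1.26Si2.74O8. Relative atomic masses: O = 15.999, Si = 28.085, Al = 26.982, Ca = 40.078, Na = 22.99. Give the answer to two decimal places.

12.76 wt%

M(Na0.74Ca0.26Al1.26Si2.74O8) = 266.375 g/mol.
Al contributes 1.26 × 26.982 = 33.997 g per mole.
33.997/266.375 = 0.1276 → 12.76%.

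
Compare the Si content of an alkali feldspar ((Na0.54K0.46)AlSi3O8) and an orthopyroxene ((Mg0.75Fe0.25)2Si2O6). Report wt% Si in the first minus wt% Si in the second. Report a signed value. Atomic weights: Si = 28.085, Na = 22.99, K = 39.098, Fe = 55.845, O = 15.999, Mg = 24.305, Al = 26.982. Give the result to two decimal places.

5.31 percentage points

First mineral: 84.255 g Si in 269.629 g formula = 31.25 wt% Si.
Second mineral: 56.170 g Si in 216.544 g formula = 25.94 wt% Si.
31.25% − 25.94% gives a difference of 5.31 percentage points.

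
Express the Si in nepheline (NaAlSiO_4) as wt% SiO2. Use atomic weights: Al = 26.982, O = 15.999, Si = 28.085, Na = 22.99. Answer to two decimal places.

42.30 wt%

Molar mass of NaAlSiO_4 = 1·22.99 + 1·26.982 + 1·28.085 + 4·15.999 = 142.053 g/mol.
Each formula unit contains 1 Si, equivalent to 1/1 = 1.0000 mol SiO2.
M(SiO2) = 1×28.085 + 2×15.999 = 60.083 g/mol.
Mass of SiO2 per formula unit = 1.0000 × 60.083 = 60.083 g.
SiO2 wt% = 60.083 / 142.053 × 100 = 42.30%.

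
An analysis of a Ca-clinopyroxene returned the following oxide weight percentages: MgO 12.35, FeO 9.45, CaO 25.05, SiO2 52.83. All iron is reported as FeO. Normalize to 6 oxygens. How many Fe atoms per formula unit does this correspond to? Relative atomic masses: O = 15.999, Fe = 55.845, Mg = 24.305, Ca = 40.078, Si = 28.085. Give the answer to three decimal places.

MgO: 12.35/40.304 = 0.30642 mol → 0.30642 mol Mg, 0.30642 mol O.
FeO: 9.45/71.844 = 0.13153 mol → 0.13153 mol Fe, 0.13153 mol O.
CaO: 25.05/56.077 = 0.44671 mol → 0.44671 mol Ca, 0.44671 mol O.
SiO2: 52.83/60.083 = 0.87928 mol → 0.87928 mol Si, 1.75856 mol O.
Total oxygen = 2.64322 mol. Normalization factor = 6/2.64322 = 2.26996.
Fe per 6 O = 0.13153 × 2.26996 = 0.299.

0.299 Fe apfu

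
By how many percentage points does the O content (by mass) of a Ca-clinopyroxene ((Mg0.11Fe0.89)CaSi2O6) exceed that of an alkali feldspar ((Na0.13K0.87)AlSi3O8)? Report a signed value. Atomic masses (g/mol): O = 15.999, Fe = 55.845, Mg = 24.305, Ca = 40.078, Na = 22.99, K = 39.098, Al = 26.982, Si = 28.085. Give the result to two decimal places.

M((Mg0.11Fe0.89)CaSi2O6) = 244.618 g/mol, so wt% O = 95.994/244.618 × 100 = 39.24%.
M((Na0.13K0.87)AlSi3O8) = 276.233 g/mol, so wt% O = 127.992/276.233 × 100 = 46.33%.
39.24 − 46.33 = -7.09 pp.

-7.09 percentage points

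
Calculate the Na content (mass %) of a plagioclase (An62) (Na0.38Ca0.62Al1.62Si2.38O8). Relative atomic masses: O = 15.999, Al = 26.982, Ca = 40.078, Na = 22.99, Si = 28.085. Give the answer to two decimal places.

Molar mass of Na0.38Ca0.62Al1.62Si2.38O8: 0.38·22.99 + 0.62·40.078 + 1.62·26.982 + 2.38·28.085 + 8·15.999 = 272.130 g/mol.
Mass of Na per formula unit: 0.38 × 22.99 = 8.736 g.
Weight fraction Na = 8.736 / 272.130 = 0.0321.

3.21 mass %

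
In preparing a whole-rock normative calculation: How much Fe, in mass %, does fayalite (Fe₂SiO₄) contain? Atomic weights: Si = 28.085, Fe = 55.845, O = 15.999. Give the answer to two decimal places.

Formula mass = 2*55.845 + 1*28.085 + 4*15.999 = 203.771 g/mol, of which 111.690 g is Fe.
So Fe makes up 111.690/203.771 = 0.5481 of the mass, i.e. 54.81%.

54.81 mass %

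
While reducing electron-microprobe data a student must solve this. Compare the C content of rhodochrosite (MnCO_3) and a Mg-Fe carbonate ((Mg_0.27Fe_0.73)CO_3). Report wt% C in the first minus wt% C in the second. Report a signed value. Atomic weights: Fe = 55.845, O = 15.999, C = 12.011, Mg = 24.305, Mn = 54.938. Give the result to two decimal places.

First mineral: 12.011 g C in 114.946 g formula = 10.45 wt% C.
Second mineral: 12.011 g C in 107.337 g formula = 11.19 wt% C.
10.45% − 11.19% gives a difference of -0.74 percentage points.

-0.74 percentage points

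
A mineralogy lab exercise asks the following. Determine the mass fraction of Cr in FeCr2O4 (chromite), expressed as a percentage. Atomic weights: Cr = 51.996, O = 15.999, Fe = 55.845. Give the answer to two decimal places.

46.46 wt%

Formula mass = 1×55.845 + 2×51.996 + 4×15.999 = 223.833 g/mol, of which 103.992 g is Cr.
So Cr makes up 103.992/223.833 = 0.4646 of the mass, i.e. 46.46%.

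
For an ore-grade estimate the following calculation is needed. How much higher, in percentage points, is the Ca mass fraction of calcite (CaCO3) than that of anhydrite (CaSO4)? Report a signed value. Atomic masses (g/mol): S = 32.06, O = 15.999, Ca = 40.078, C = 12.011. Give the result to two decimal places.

Ca in CaCO3: molar mass 100.086 g/mol; 1×40.078 = 40.078 g → 40.04 wt%.
Ca in CaSO4: molar mass 136.134 g/mol; 1×40.078 = 40.078 g → 29.44 wt%.
Difference = 40.04 − 29.44 = 10.60 percentage points.

10.60 percentage points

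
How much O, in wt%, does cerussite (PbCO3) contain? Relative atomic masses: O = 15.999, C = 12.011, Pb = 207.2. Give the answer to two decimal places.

17.96 wt%

Formula mass = 1·207.2 + 1·12.011 + 3·15.999 = 267.208 g/mol, of which 47.997 g is O.
So O makes up 47.997/267.208 = 0.1796 of the mass, i.e. 17.96%.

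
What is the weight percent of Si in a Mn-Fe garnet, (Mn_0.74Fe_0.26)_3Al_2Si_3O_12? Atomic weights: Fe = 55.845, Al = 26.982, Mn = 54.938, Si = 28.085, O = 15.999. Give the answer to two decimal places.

17.00 weight percent

M((Mn_0.74Fe_0.26)_3Al_2Si_3O_12) = 495.728 g/mol.
Si contributes 3 × 28.085 = 84.255 g per mole.
84.255/495.728 = 0.1700 → 17.00%.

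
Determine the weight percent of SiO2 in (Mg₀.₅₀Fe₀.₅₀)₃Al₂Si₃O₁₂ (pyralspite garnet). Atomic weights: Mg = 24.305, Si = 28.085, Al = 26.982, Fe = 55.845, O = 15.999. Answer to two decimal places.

Formula mass = 450.432 g/mol.
3 Si → 3.0000 mol SiO2 per formula unit; M(SiO2) = 60.083, so SiO2 mass = 180.249 g.
180.249/450.432 × 100 = 40.02 wt%.

40.02 wt%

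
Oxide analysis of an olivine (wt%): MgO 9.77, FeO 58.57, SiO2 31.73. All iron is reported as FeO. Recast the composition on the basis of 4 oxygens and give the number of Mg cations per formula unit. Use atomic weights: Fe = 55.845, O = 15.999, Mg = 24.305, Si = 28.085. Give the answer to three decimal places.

0.459 Mg apfu

9.77 wt% MgO ÷ 40.304 g/mol = 0.24241 mol, giving 0.24241 Mg and 0.24241 O.
58.57 wt% FeO ÷ 71.844 g/mol = 0.81524 mol, giving 0.81524 Fe and 0.81524 O.
31.73 wt% SiO2 ÷ 60.083 g/mol = 0.52810 mol, giving 0.52810 Si and 1.05620 O.
Oxygen sums to 2.11385; scaling by 4/2.11385 = 1.89228 puts the formula on 4 O.
Mg: 0.24241 × 1.89228 = 0.459 atoms per formula unit.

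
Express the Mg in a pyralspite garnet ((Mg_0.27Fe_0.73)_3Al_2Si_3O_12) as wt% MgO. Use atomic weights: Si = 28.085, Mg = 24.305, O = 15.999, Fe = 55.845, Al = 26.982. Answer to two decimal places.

6.91 wt%

M((Mg_0.27Fe_0.73)_3Al_2Si_3O_12) = 472.195 g/mol; M(MgO) = 40.304 g/mol.
Moles MgO per formula unit = 0.81 Mg ÷ 1 = 0.8100.
MgO fraction = (0.8100 × 40.304) / 472.195 = 32.646/472.195 = 0.0691.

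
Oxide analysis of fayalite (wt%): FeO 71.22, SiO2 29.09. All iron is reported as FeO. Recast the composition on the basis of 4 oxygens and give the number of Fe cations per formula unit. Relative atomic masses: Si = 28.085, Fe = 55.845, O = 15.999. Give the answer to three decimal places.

71.22 wt% FeO ÷ 71.844 g/mol = 0.99131 mol, giving 0.99131 Fe and 0.99131 O.
29.09 wt% SiO2 ÷ 60.083 g/mol = 0.48416 mol, giving 0.48416 Si and 0.96832 O.
Oxygen sums to 1.95963; scaling by 4/1.95963 = 2.04120 puts the formula on 4 O.
Fe: 0.99131 × 2.04120 = 2.023 atoms per formula unit.

2.023 Fe apfu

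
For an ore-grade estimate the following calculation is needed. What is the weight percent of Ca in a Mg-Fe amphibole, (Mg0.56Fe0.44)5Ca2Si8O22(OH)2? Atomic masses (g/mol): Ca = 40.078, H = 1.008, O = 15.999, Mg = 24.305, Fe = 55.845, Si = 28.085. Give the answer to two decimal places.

Molar mass of (Mg0.56Fe0.44)5Ca2Si8O22(OH)2: 2.80×24.305 + 2.20×55.845 + 2×40.078 + 8×28.085 + 24×15.999 + 2×1.008 = 881.741 g/mol.
Mass of Ca per formula unit: 2 × 40.078 = 80.156 g.
Weight fraction Ca = 80.156 / 881.741 = 0.0909.

9.09 mass %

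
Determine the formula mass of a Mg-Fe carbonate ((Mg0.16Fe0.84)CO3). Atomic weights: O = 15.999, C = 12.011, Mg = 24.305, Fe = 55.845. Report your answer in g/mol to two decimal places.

The formula mass is the sum 0.16×24.305 + 0.84×55.845 + 1×12.011 + 3×15.999.

110.81 g/mol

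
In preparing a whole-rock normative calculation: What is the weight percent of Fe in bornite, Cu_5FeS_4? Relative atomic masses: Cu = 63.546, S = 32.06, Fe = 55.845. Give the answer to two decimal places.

11.13 weight percent

Molar mass of Cu_5FeS_4: 5×63.546 + 1×55.845 + 4×32.06 = 501.815 g/mol.
Mass of Fe per formula unit: 1 × 55.845 = 55.845 g.
Weight fraction Fe = 55.845 / 501.815 = 0.1113.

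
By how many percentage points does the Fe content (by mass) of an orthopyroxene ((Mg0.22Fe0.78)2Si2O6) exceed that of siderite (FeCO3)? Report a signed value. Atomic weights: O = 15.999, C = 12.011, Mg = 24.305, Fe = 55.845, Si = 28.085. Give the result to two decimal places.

-13.35 percentage points

M((Mg0.22Fe0.78)2Si2O6) = 249.976 g/mol, so wt% Fe = 87.118/249.976 × 100 = 34.85%.
M(FeCO3) = 115.853 g/mol, so wt% Fe = 55.845/115.853 × 100 = 48.20%.
34.85 − 48.20 = -13.35 pp.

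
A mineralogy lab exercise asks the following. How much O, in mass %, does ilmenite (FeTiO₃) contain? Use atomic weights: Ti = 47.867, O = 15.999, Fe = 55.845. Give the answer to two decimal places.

31.64 mass %

M(FeTiO₃) = 151.709 g/mol.
O contributes 3 × 15.999 = 47.997 g per mole.
47.997/151.709 = 0.3164 → 31.64%.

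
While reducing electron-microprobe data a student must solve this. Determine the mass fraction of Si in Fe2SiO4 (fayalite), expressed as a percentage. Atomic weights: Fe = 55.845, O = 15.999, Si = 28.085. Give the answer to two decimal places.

M(Fe2SiO4) = 203.771 g/mol.
Si contributes 1 × 28.085 = 28.085 g per mole.
28.085/203.771 = 0.1378 → 13.78%.

13.78 wt%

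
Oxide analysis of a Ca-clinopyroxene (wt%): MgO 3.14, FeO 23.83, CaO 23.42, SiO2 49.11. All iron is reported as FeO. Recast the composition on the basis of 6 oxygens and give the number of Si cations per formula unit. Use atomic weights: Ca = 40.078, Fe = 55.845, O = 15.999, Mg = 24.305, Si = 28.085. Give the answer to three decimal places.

MgO: 3.14/40.304 = 0.07791 mol → 0.07791 mol Mg, 0.07791 mol O.
FeO: 23.83/71.844 = 0.33169 mol → 0.33169 mol Fe, 0.33169 mol O.
CaO: 23.42/56.077 = 0.41764 mol → 0.41764 mol Ca, 0.41764 mol O.
SiO2: 49.11/60.083 = 0.81737 mol → 0.81737 mol Si, 1.63474 mol O.
Total oxygen = 2.46198 mol. Normalization factor = 6/2.46198 = 2.43706.
Si per 6 O = 0.81737 × 2.43706 = 1.992.

1.992 Si apfu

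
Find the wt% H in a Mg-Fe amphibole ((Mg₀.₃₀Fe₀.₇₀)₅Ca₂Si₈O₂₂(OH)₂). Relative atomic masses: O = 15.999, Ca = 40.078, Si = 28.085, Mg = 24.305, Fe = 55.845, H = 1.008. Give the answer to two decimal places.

0.22 mass %

M((Mg₀.₃₀Fe₀.₇₀)₅Ca₂Si₈O₂₂(OH)₂) = 922.743 g/mol.
H contributes 2 × 1.008 = 2.016 g per mole.
2.016/922.743 = 0.0022 → 0.22%.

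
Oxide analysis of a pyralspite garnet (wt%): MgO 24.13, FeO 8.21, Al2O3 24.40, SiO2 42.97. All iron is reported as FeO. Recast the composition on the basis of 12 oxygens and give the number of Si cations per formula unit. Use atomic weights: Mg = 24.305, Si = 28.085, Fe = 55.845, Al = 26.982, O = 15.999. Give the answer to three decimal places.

2.999 Si apfu

MgO (M=40.304): mol = 0.59870; Mg = 0.59870, O = 0.59870.
FeO (M=71.844): mol = 0.11428; Fe = 0.11428, O = 0.11428.
Al2O3 (M=101.961): mol = 0.23931; Al = 0.47862, O = 0.71793.
SiO2 (M=60.083): mol = 0.71518; Si = 0.71518, O = 1.43036.
ΣO = 2.86127; factor = 12/ΣO = 4.19394.
Si apfu = 0.71518 × 4.19394 = 2.999.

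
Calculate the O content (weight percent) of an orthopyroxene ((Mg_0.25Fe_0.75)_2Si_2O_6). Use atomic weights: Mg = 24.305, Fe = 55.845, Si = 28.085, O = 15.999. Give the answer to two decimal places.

38.69 weight percent

Formula mass = 0.50×24.305 + 1.50×55.845 + 2×28.085 + 6×15.999 = 248.084 g/mol, of which 95.994 g is O.
So O makes up 95.994/248.084 = 0.3869 of the mass, i.e. 38.69%.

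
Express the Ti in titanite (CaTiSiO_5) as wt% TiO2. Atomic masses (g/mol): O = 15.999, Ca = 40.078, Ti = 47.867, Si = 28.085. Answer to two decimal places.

Molar mass of CaTiSiO_5 = 1·40.078 + 1·47.867 + 1·28.085 + 5·15.999 = 196.025 g/mol.
Each formula unit contains 1 Ti, equivalent to 1/1 = 1.0000 mol TiO2.
M(TiO2) = 1×47.867 + 2×15.999 = 79.865 g/mol.
Mass of TiO2 per formula unit = 1.0000 × 79.865 = 79.865 g.
TiO2 wt% = 79.865 / 196.025 × 100 = 40.74%.

40.74 wt%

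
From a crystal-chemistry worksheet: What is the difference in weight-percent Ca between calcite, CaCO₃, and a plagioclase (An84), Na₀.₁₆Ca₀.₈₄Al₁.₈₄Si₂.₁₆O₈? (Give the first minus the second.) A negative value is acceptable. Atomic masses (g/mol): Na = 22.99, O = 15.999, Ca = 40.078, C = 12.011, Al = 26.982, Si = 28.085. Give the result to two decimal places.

First mineral: 40.078 g Ca in 100.086 g formula = 40.04 wt% Ca.
Second mineral: 33.666 g Ca in 275.646 g formula = 12.21 wt% Ca.
40.04% − 12.21% gives a difference of 27.83 percentage points.

27.83 percentage points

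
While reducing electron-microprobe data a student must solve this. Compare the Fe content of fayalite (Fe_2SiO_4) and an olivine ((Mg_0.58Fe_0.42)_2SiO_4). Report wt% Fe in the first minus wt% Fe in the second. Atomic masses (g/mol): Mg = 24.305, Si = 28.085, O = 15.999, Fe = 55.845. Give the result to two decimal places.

First mineral: 111.690 g Fe in 203.771 g formula = 54.81 wt% Fe.
Second mineral: 46.910 g Fe in 167.185 g formula = 28.06 wt% Fe.
54.81% − 28.06% gives a difference of 26.75 percentage points.

26.75 percentage points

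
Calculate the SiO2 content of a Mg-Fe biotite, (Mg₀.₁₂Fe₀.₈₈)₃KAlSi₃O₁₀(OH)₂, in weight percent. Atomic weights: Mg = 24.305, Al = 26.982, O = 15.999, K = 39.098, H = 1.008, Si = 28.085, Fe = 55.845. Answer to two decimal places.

36.01 wt%

M((Mg₀.₁₂Fe₀.₈₈)₃KAlSi₃O₁₀(OH)₂) = 500.520 g/mol; M(SiO2) = 60.083 g/mol.
Moles SiO2 per formula unit = 3 Si ÷ 1 = 3.0000.
SiO2 fraction = (3.0000 × 60.083) / 500.520 = 180.249/500.520 = 0.3601.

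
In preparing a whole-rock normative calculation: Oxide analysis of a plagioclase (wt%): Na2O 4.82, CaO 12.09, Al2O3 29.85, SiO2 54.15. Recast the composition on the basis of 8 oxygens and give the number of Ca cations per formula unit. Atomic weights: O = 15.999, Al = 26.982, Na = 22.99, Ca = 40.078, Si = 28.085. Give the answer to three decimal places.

Na2O: 4.82/61.979 = 0.07777 mol → 0.15554 mol Na, 0.07777 mol O.
CaO: 12.09/56.077 = 0.21560 mol → 0.21560 mol Ca, 0.21560 mol O.
Al2O3: 29.85/101.961 = 0.29276 mol → 0.58552 mol Al, 0.87828 mol O.
SiO2: 54.15/60.083 = 0.90125 mol → 0.90125 mol Si, 1.80250 mol O.
Total oxygen = 2.97415 mol. Normalization factor = 8/2.97415 = 2.68984.
Ca per 8 O = 0.21560 × 2.68984 = 0.580.

0.580 Ca apfu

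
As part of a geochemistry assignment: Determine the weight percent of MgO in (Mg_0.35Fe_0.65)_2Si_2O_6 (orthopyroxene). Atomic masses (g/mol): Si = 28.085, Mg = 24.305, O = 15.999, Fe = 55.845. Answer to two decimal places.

M((Mg_0.35Fe_0.65)_2Si_2O_6) = 241.776 g/mol; M(MgO) = 40.304 g/mol.
Moles MgO per formula unit = 0.70 Mg ÷ 1 = 0.7000.
MgO fraction = (0.7000 × 40.304) / 241.776 = 28.213/241.776 = 0.1167.

11.67 wt%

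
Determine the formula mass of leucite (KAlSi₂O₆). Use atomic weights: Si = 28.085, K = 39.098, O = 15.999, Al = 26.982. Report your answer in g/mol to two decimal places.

M = 1*39.098 + 1*26.982 + 2*28.085 + 6*15.999

218.24 g/mol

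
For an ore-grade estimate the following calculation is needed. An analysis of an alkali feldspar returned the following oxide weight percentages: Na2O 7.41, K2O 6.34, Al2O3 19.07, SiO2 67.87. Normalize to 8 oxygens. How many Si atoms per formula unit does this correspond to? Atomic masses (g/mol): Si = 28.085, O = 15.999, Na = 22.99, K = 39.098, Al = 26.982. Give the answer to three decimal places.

3.005 Si apfu

Na2O: 7.41/61.979 = 0.11956 mol → 0.23912 mol Na, 0.11956 mol O.
K2O: 6.34/94.195 = 0.06731 mol → 0.13462 mol K, 0.06731 mol O.
Al2O3: 19.07/101.961 = 0.18703 mol → 0.37406 mol Al, 0.56109 mol O.
SiO2: 67.87/60.083 = 1.12960 mol → 1.12960 mol Si, 2.25920 mol O.
Total oxygen = 3.00716 mol. Normalization factor = 8/3.00716 = 2.66032.
Si per 8 O = 1.12960 × 2.66032 = 3.005.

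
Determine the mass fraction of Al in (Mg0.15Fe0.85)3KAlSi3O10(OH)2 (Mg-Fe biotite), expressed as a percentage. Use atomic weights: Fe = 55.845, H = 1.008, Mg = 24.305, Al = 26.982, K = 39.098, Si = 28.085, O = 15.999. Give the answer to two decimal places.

5.42 weight percent

Formula mass = 0.45·24.305 + 2.55·55.845 + 1·39.098 + 1·26.982 + 3·28.085 + 12·15.999 + 2·1.008 = 497.681 g/mol, of which 26.982 g is Al.
So Al makes up 26.982/497.681 = 0.0542 of the mass, i.e. 5.42%.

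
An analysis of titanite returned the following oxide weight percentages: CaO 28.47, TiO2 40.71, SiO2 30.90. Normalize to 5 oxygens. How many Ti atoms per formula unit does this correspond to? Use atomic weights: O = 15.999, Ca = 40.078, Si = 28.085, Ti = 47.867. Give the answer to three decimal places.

28.47 wt% CaO ÷ 56.077 g/mol = 0.50769 mol, giving 0.50769 Ca and 0.50769 O.
40.71 wt% TiO2 ÷ 79.865 g/mol = 0.50974 mol, giving 0.50974 Ti and 1.01948 O.
30.90 wt% SiO2 ÷ 60.083 g/mol = 0.51429 mol, giving 0.51429 Si and 1.02858 O.
Oxygen sums to 2.55575; scaling by 5/2.55575 = 1.95637 puts the formula on 5 O.
Ti: 0.50974 × 1.95637 = 0.997 atoms per formula unit.

0.997 Ti apfu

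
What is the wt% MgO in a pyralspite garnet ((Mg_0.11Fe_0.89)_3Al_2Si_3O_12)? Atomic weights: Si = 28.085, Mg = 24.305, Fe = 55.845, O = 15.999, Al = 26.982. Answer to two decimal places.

2.73 wt%

M((Mg_0.11Fe_0.89)_3Al_2Si_3O_12) = 487.334 g/mol; M(MgO) = 40.304 g/mol.
Moles MgO per formula unit = 0.33 Mg ÷ 1 = 0.3300.
MgO fraction = (0.3300 × 40.304) / 487.334 = 13.300/487.334 = 0.0273.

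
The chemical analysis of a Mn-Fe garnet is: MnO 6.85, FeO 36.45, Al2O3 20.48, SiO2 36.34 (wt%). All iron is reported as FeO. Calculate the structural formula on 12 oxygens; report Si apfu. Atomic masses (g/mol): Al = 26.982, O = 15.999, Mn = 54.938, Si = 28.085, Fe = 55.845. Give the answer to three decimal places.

MnO: 6.85/70.937 = 0.09656 mol → 0.09656 mol Mn, 0.09656 mol O.
FeO: 36.45/71.844 = 0.50735 mol → 0.50735 mol Fe, 0.50735 mol O.
Al2O3: 20.48/101.961 = 0.20086 mol → 0.40172 mol Al, 0.60258 mol O.
SiO2: 36.34/60.083 = 0.60483 mol → 0.60483 mol Si, 1.20966 mol O.
Total oxygen = 2.41615 mol. Normalization factor = 12/2.41615 = 4.96658.
Si per 12 O = 0.60483 × 4.96658 = 3.004.

3.004 Si apfu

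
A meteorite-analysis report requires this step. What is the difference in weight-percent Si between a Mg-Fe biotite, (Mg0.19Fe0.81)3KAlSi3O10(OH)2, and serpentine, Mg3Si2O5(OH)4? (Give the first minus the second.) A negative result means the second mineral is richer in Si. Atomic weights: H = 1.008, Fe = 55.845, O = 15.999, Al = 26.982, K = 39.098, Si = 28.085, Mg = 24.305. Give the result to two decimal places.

-3.21 percentage points

M((Mg0.19Fe0.81)3KAlSi3O10(OH)2) = 493.896 g/mol, so wt% Si = 84.255/493.896 × 100 = 17.06%.
M(Mg3Si2O5(OH)4) = 277.108 g/mol, so wt% Si = 56.170/277.108 × 100 = 20.27%.
17.06 − 20.27 = -3.21 pp.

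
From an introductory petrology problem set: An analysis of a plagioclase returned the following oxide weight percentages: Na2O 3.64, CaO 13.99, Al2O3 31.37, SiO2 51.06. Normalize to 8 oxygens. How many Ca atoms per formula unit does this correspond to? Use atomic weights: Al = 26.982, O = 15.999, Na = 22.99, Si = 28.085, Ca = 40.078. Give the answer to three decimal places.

Na2O (M=61.979): mol = 0.05873; Na = 0.11746, O = 0.05873.
CaO (M=56.077): mol = 0.24948; Ca = 0.24948, O = 0.24948.
Al2O3 (M=101.961): mol = 0.30767; Al = 0.61534, O = 0.92301.
SiO2 (M=60.083): mol = 0.84982; Si = 0.84982, O = 1.69964.
ΣO = 2.93086; factor = 8/ΣO = 2.72957.
Ca apfu = 0.24948 × 2.72957 = 0.681.

0.681 Ca apfu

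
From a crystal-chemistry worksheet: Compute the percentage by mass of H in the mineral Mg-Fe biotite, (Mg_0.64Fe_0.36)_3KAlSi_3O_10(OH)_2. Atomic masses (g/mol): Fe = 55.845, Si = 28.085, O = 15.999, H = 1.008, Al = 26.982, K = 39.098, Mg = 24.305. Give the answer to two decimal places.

0.45 mass %

Formula mass = 1.92×24.305 + 1.08×55.845 + 1×39.098 + 1×26.982 + 3×28.085 + 12×15.999 + 2×1.008 = 451.317 g/mol, of which 2.016 g is H.
So H makes up 2.016/451.317 = 0.0045 of the mass, i.e. 0.45%.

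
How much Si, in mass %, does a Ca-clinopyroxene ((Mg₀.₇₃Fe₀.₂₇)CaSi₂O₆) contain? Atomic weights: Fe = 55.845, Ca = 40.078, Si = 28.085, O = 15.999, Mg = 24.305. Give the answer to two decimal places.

Formula mass = 0.73×24.305 + 0.27×55.845 + 1×40.078 + 2×28.085 + 6×15.999 = 225.063 g/mol, of which 56.170 g is Si.
So Si makes up 56.170/225.063 = 0.2496 of the mass, i.e. 24.96%.

24.96 mass %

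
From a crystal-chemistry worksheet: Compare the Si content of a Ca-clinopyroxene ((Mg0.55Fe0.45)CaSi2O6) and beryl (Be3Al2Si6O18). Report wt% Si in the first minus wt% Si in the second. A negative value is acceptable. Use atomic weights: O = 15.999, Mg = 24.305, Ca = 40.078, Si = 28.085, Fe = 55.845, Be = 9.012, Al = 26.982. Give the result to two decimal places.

Si in (Mg0.55Fe0.45)CaSi2O6: molar mass 230.740 g/mol; 2×28.085 = 56.170 g → 24.34 wt%.
Si in Be3Al2Si6O18: molar mass 537.492 g/mol; 6×28.085 = 168.510 g → 31.35 wt%.
Difference = 24.34 − 31.35 = -7.01 percentage points.

-7.01 percentage points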